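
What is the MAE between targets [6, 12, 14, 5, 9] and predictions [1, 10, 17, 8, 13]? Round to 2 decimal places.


Absolute errors: [5, 2, 3, 3, 4]
Sum of absolute errors = 17
MAE = 17 / 5 = 3.40

3.40


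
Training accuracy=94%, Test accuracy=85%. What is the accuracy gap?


Gap = train_accuracy - test_accuracy
= 94 - 85
= 9%
This moderate gap may indicate mild overfitting.

9


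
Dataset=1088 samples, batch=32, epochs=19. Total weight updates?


Iterations per epoch = 1088 / 32 = 34
Total updates = iterations_per_epoch * epochs
= 34 * 19
= 646

646


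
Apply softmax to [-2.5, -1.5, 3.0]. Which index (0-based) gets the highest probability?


Softmax is a monotonic transformation, so it preserves the argmax.
We need to find the index of the maximum logit.
Index 0: -2.5
Index 1: -1.5
Index 2: 3.0
Maximum logit = 3.0 at index 2

2


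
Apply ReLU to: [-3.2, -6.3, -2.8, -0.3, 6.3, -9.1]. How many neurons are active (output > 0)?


ReLU(x) = max(0, x) for each element:
ReLU(-3.2) = 0
ReLU(-6.3) = 0
ReLU(-2.8) = 0
ReLU(-0.3) = 0
ReLU(6.3) = 6.3
ReLU(-9.1) = 0
Active neurons (>0): 1

1


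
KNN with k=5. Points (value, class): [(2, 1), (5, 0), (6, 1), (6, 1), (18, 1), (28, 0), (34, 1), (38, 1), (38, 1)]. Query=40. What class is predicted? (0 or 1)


Distances from query 40:
Point 38 (class 1): distance = 2
Point 38 (class 1): distance = 2
Point 34 (class 1): distance = 6
Point 28 (class 0): distance = 12
Point 18 (class 1): distance = 22
K=5 nearest neighbors: classes = [1, 1, 1, 0, 1]
Votes for class 1: 4 / 5
Majority vote => class 1

1


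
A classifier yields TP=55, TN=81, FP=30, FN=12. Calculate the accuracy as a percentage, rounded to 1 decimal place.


Accuracy = (TP + TN) / (TP + TN + FP + FN) * 100
= (55 + 81) / (55 + 81 + 30 + 12)
= 136 / 178
= 0.764
= 76.4%

76.4


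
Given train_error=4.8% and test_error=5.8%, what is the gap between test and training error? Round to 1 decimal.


Generalization gap = test_error - train_error
= 5.8 - 4.8
= 1.0%
A small gap suggests good generalization.

1.0


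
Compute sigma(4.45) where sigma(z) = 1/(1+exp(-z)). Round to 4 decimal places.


sigmoid(z) = 1 / (1 + exp(-z))
exp(-(4.45)) = exp(-4.45) = 0.0117
1 + 0.0117 = 1.0117
1 / 1.0117 = 0.9885

0.9885


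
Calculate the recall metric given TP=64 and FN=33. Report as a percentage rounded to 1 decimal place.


Recall = TP / (TP + FN) * 100
= 64 / (64 + 33)
= 64 / 97
= 0.6598
= 66.0%

66.0


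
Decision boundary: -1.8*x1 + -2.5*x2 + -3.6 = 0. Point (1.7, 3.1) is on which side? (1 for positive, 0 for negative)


Compute -1.8 * 1.7 + -2.5 * 3.1 + -3.6
= -3.06 + -7.75 + -3.6
= -14.41
Since -14.41 < 0, the point is on the negative side.

0


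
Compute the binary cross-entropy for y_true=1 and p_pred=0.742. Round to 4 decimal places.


For y=1: Loss = -log(p)
= -log(0.742)
= -(-0.2984)
= 0.2984

0.2984


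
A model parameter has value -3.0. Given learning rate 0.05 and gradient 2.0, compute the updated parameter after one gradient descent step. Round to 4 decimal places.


w_new = w_old - lr * gradient
= -3.0 - 0.05 * 2.0
= -3.0 - (0.1)
= -3.1000

-3.1000


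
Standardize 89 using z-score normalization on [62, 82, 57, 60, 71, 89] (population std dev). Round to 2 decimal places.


Mean = (62 + 82 + 57 + 60 + 71 + 89) / 6 = 70.1667
Variance = sum((x_i - mean)^2) / n = 139.8056
Std = sqrt(139.8056) = 11.8239
Z = (x - mean) / std
= (89 - 70.1667) / 11.8239
= 18.8333 / 11.8239
= 1.59

1.59


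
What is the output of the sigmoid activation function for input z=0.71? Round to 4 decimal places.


sigmoid(z) = 1 / (1 + exp(-z))
exp(-(0.71)) = exp(-0.71) = 0.4916
1 + 0.4916 = 1.4916
1 / 1.4916 = 0.6704

0.6704


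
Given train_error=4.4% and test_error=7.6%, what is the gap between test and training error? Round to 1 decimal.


Generalization gap = test_error - train_error
= 7.6 - 4.4
= 3.2%
A moderate gap.

3.2


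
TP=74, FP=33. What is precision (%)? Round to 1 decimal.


Precision = TP / (TP + FP) * 100
= 74 / (74 + 33)
= 74 / 107
= 0.6916
= 69.2%

69.2


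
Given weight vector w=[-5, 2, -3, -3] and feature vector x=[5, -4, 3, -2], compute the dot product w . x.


Element-wise products:
-5 * 5 = -25
2 * -4 = -8
-3 * 3 = -9
-3 * -2 = 6
Sum = -25 + -8 + -9 + 6
= -36

-36


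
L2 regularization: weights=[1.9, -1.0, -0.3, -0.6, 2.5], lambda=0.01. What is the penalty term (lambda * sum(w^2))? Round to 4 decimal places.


Squaring each weight:
1.9^2 = 3.61
(-1.0)^2 = 1.0
(-0.3)^2 = 0.09
(-0.6)^2 = 0.36
2.5^2 = 6.25
Sum of squares = 11.31
Penalty = 0.01 * 11.31 = 0.1131

0.1131


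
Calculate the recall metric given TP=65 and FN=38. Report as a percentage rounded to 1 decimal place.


Recall = TP / (TP + FN) * 100
= 65 / (65 + 38)
= 65 / 103
= 0.6311
= 63.1%

63.1


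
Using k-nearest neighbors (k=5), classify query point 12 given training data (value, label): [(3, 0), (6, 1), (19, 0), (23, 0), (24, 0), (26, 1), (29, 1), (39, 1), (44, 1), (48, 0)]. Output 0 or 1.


Distances from query 12:
Point 6 (class 1): distance = 6
Point 19 (class 0): distance = 7
Point 3 (class 0): distance = 9
Point 23 (class 0): distance = 11
Point 24 (class 0): distance = 12
K=5 nearest neighbors: classes = [1, 0, 0, 0, 0]
Votes for class 1: 1 / 5
Majority vote => class 0

0


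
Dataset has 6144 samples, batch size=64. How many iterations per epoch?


Iterations per epoch = dataset_size / batch_size
= 6144 / 64
= 96

96


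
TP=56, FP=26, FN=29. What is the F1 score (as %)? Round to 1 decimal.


Precision = TP / (TP + FP) = 56 / 82 = 0.6829
Recall = TP / (TP + FN) = 56 / 85 = 0.6588
F1 = 2 * P * R / (P + R)
= 2 * 0.6829 * 0.6588 / (0.6829 + 0.6588)
= 0.8999 / 1.3418
= 0.6707
As percentage: 67.1%

67.1


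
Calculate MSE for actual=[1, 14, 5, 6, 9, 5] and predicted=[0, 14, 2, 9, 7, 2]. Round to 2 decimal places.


Differences: [1, 0, 3, -3, 2, 3]
Squared errors: [1, 0, 9, 9, 4, 9]
Sum of squared errors = 32
MSE = 32 / 6 = 5.33

5.33


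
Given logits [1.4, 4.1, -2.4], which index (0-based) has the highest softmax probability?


Softmax is a monotonic transformation, so it preserves the argmax.
We need to find the index of the maximum logit.
Index 0: 1.4
Index 1: 4.1
Index 2: -2.4
Maximum logit = 4.1 at index 1

1


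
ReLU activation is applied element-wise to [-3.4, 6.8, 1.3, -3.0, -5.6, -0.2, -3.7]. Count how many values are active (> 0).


ReLU(x) = max(0, x) for each element:
ReLU(-3.4) = 0
ReLU(6.8) = 6.8
ReLU(1.3) = 1.3
ReLU(-3.0) = 0
ReLU(-5.6) = 0
ReLU(-0.2) = 0
ReLU(-3.7) = 0
Active neurons (>0): 2

2


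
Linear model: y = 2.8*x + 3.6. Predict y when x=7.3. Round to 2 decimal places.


y = 2.8 * 7.3 + (3.6)
= 20.44 + (3.6)
= 24.04

24.04


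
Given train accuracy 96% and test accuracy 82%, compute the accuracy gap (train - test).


Gap = train_accuracy - test_accuracy
= 96 - 82
= 14%
This gap suggests the model is overfitting.

14


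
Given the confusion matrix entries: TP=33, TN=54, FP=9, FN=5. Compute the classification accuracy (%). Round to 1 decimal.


Accuracy = (TP + TN) / (TP + TN + FP + FN) * 100
= (33 + 54) / (33 + 54 + 9 + 5)
= 87 / 101
= 0.8614
= 86.1%

86.1


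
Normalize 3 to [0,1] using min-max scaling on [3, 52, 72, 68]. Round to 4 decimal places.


Min = 3, Max = 72
Range = 72 - 3 = 69
Scaled = (x - min) / (max - min)
= (3 - 3) / 69
= 0 / 69
= 0.0000

0.0000


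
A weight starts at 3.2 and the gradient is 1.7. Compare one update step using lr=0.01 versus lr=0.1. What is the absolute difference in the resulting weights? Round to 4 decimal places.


With lr=0.01: w_new = 3.2 - 0.01 * 1.7 = 3.183
With lr=0.1: w_new = 3.2 - 0.1 * 1.7 = 3.03
Absolute difference = |3.183 - 3.03|
= 0.1530

0.1530


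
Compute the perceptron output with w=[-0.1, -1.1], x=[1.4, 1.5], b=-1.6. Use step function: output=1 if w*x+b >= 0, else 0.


z = w . x + b
= -0.1*1.4 + -1.1*1.5 + -1.6
= -0.14 + -1.65 + -1.6
= -1.79 + -1.6
= -3.39
Since z = -3.39 < 0, output = 0

0


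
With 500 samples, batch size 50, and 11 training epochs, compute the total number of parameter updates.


Iterations per epoch = 500 / 50 = 10
Total updates = iterations_per_epoch * epochs
= 10 * 11
= 110

110


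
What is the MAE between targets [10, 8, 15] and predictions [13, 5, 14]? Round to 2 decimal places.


Absolute errors: [3, 3, 1]
Sum of absolute errors = 7
MAE = 7 / 3 = 2.33

2.33


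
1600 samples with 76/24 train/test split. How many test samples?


Train samples = 1600 * 76% = 1216
Test samples = 1600 - 1216
= 384

384


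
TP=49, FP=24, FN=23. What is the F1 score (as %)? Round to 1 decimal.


Precision = TP / (TP + FP) = 49 / 73 = 0.6712
Recall = TP / (TP + FN) = 49 / 72 = 0.6806
F1 = 2 * P * R / (P + R)
= 2 * 0.6712 * 0.6806 / (0.6712 + 0.6806)
= 0.9136 / 1.3518
= 0.6759
As percentage: 67.6%

67.6


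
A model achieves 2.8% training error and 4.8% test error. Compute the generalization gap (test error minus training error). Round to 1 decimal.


Generalization gap = test_error - train_error
= 4.8 - 2.8
= 2.0%
A moderate gap.

2.0


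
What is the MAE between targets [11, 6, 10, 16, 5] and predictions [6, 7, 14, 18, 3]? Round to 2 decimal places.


Absolute errors: [5, 1, 4, 2, 2]
Sum of absolute errors = 14
MAE = 14 / 5 = 2.80

2.80


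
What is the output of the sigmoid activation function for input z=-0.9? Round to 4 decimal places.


sigmoid(z) = 1 / (1 + exp(-z))
exp(-(-0.9)) = exp(0.9) = 2.4596
1 + 2.4596 = 3.4596
1 / 3.4596 = 0.2891

0.2891


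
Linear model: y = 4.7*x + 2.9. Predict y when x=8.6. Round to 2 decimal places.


y = 4.7 * 8.6 + (2.9)
= 40.42 + (2.9)
= 43.32

43.32


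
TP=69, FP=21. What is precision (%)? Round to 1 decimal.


Precision = TP / (TP + FP) * 100
= 69 / (69 + 21)
= 69 / 90
= 0.7667
= 76.7%

76.7


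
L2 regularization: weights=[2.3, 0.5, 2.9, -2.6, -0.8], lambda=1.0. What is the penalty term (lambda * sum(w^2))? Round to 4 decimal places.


Squaring each weight:
2.3^2 = 5.29
0.5^2 = 0.25
2.9^2 = 8.41
(-2.6)^2 = 6.76
(-0.8)^2 = 0.64
Sum of squares = 21.35
Penalty = 1.0 * 21.35 = 21.3500

21.3500


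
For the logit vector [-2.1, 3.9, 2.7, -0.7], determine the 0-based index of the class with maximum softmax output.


Softmax is a monotonic transformation, so it preserves the argmax.
We need to find the index of the maximum logit.
Index 0: -2.1
Index 1: 3.9
Index 2: 2.7
Index 3: -0.7
Maximum logit = 3.9 at index 1

1


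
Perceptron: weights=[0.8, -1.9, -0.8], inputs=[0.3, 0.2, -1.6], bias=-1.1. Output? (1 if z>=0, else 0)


z = w . x + b
= 0.8*0.3 + -1.9*0.2 + -0.8*-1.6 + -1.1
= 0.24 + -0.38 + 1.28 + -1.1
= 1.14 + -1.1
= 0.04
Since z = 0.04 >= 0, output = 1

1


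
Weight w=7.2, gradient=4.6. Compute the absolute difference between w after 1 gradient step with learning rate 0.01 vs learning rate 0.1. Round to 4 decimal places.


With lr=0.01: w_new = 7.2 - 0.01 * 4.6 = 7.154
With lr=0.1: w_new = 7.2 - 0.1 * 4.6 = 6.74
Absolute difference = |7.154 - 6.74|
= 0.4140

0.4140


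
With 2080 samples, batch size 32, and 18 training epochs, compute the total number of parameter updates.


Iterations per epoch = 2080 / 32 = 65
Total updates = iterations_per_epoch * epochs
= 65 * 18
= 1170

1170


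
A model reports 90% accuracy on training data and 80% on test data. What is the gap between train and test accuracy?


Gap = train_accuracy - test_accuracy
= 90 - 80
= 10%
This moderate gap may indicate mild overfitting.

10


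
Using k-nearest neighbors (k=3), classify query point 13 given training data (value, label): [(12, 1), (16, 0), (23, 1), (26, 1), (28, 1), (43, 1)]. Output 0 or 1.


Distances from query 13:
Point 12 (class 1): distance = 1
Point 16 (class 0): distance = 3
Point 23 (class 1): distance = 10
K=3 nearest neighbors: classes = [1, 0, 1]
Votes for class 1: 2 / 3
Majority vote => class 1

1


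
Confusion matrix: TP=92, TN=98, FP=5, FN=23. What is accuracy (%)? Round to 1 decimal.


Accuracy = (TP + TN) / (TP + TN + FP + FN) * 100
= (92 + 98) / (92 + 98 + 5 + 23)
= 190 / 218
= 0.8716
= 87.2%

87.2


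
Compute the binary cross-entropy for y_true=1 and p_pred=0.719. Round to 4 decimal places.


For y=1: Loss = -log(p)
= -log(0.719)
= -(-0.3299)
= 0.3299

0.3299


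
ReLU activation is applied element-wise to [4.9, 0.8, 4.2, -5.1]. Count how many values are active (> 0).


ReLU(x) = max(0, x) for each element:
ReLU(4.9) = 4.9
ReLU(0.8) = 0.8
ReLU(4.2) = 4.2
ReLU(-5.1) = 0
Active neurons (>0): 3

3


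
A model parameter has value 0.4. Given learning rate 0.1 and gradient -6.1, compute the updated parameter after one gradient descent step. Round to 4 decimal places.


w_new = w_old - lr * gradient
= 0.4 - 0.1 * -6.1
= 0.4 - (-0.61)
= 1.0100

1.0100


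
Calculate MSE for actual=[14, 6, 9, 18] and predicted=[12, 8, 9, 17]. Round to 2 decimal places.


Differences: [2, -2, 0, 1]
Squared errors: [4, 4, 0, 1]
Sum of squared errors = 9
MSE = 9 / 4 = 2.25

2.25


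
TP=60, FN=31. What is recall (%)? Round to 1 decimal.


Recall = TP / (TP + FN) * 100
= 60 / (60 + 31)
= 60 / 91
= 0.6593
= 65.9%

65.9


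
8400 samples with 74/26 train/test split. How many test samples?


Train samples = 8400 * 74% = 6216
Test samples = 8400 - 6216
= 2184

2184


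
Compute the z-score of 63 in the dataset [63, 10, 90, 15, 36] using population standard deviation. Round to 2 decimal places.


Mean = (63 + 10 + 90 + 15 + 36) / 5 = 42.8
Variance = sum((x_i - mean)^2) / n = 906.16
Std = sqrt(906.16) = 30.1025
Z = (x - mean) / std
= (63 - 42.8) / 30.1025
= 20.2 / 30.1025
= 0.67

0.67


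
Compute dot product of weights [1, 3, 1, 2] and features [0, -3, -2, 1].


Element-wise products:
1 * 0 = 0
3 * -3 = -9
1 * -2 = -2
2 * 1 = 2
Sum = 0 + -9 + -2 + 2
= -9

-9


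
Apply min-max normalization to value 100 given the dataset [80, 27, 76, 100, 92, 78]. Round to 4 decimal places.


Min = 27, Max = 100
Range = 100 - 27 = 73
Scaled = (x - min) / (max - min)
= (100 - 27) / 73
= 73 / 73
= 1.0000

1.0000


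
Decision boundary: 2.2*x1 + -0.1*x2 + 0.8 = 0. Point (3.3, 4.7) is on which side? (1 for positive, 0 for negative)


Compute 2.2 * 3.3 + -0.1 * 4.7 + 0.8
= 7.26 + -0.47 + 0.8
= 7.59
Since 7.59 >= 0, the point is on the positive side.

1


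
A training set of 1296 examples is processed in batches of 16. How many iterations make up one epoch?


Iterations per epoch = dataset_size / batch_size
= 1296 / 16
= 81

81


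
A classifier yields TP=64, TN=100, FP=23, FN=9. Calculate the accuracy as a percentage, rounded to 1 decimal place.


Accuracy = (TP + TN) / (TP + TN + FP + FN) * 100
= (64 + 100) / (64 + 100 + 23 + 9)
= 164 / 196
= 0.8367
= 83.7%

83.7


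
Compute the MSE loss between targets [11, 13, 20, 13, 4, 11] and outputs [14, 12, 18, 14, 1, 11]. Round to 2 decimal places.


Differences: [-3, 1, 2, -1, 3, 0]
Squared errors: [9, 1, 4, 1, 9, 0]
Sum of squared errors = 24
MSE = 24 / 6 = 4.00

4.00


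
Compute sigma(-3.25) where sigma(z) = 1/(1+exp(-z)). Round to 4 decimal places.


sigmoid(z) = 1 / (1 + exp(-z))
exp(-(-3.25)) = exp(3.25) = 25.7903
1 + 25.7903 = 26.7903
1 / 26.7903 = 0.0373

0.0373


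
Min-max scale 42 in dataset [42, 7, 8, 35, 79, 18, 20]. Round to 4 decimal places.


Min = 7, Max = 79
Range = 79 - 7 = 72
Scaled = (x - min) / (max - min)
= (42 - 7) / 72
= 35 / 72
= 0.4861

0.4861


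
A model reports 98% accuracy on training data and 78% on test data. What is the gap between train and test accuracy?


Gap = train_accuracy - test_accuracy
= 98 - 78
= 20%
This gap suggests the model is overfitting.

20


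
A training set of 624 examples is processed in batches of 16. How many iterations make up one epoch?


Iterations per epoch = dataset_size / batch_size
= 624 / 16
= 39

39


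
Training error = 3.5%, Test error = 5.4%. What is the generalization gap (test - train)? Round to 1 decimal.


Generalization gap = test_error - train_error
= 5.4 - 3.5
= 1.9%
A small gap suggests good generalization.

1.9


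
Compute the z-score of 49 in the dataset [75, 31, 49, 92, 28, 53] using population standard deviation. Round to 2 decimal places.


Mean = (75 + 31 + 49 + 92 + 28 + 53) / 6 = 54.6667
Variance = sum((x_i - mean)^2) / n = 518.8889
Std = sqrt(518.8889) = 22.7791
Z = (x - mean) / std
= (49 - 54.6667) / 22.7791
= -5.6667 / 22.7791
= -0.25

-0.25


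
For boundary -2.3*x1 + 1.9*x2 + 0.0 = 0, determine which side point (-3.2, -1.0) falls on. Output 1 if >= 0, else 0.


Compute -2.3 * -3.2 + 1.9 * -1.0 + 0.0
= 7.36 + -1.9 + 0.0
= 5.46
Since 5.46 >= 0, the point is on the positive side.

1


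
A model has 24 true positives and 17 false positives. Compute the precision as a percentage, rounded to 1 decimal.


Precision = TP / (TP + FP) * 100
= 24 / (24 + 17)
= 24 / 41
= 0.5854
= 58.5%

58.5


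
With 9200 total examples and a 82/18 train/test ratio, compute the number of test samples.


Train samples = 9200 * 82% = 7544
Test samples = 9200 - 7544
= 1656

1656


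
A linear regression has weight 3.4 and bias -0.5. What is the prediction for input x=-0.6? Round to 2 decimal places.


y = 3.4 * -0.6 + (-0.5)
= -2.04 + (-0.5)
= -2.54

-2.54


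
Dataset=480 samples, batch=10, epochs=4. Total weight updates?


Iterations per epoch = 480 / 10 = 48
Total updates = iterations_per_epoch * epochs
= 48 * 4
= 192

192


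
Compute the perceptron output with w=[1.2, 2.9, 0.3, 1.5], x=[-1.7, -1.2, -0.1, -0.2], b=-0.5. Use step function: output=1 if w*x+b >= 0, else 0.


z = w . x + b
= 1.2*-1.7 + 2.9*-1.2 + 0.3*-0.1 + 1.5*-0.2 + -0.5
= -2.04 + -3.48 + -0.03 + -0.3 + -0.5
= -5.85 + -0.5
= -6.35
Since z = -6.35 < 0, output = 0

0


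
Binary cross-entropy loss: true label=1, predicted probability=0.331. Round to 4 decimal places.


For y=1: Loss = -log(p)
= -log(0.331)
= -(-1.1056)
= 1.1056

1.1056


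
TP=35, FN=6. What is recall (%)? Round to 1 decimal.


Recall = TP / (TP + FN) * 100
= 35 / (35 + 6)
= 35 / 41
= 0.8537
= 85.4%

85.4


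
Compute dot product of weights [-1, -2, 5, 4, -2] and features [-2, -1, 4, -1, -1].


Element-wise products:
-1 * -2 = 2
-2 * -1 = 2
5 * 4 = 20
4 * -1 = -4
-2 * -1 = 2
Sum = 2 + 2 + 20 + -4 + 2
= 22

22


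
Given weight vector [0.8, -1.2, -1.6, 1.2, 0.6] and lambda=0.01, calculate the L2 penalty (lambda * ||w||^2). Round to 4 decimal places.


Squaring each weight:
0.8^2 = 0.64
(-1.2)^2 = 1.44
(-1.6)^2 = 2.56
1.2^2 = 1.44
0.6^2 = 0.36
Sum of squares = 6.44
Penalty = 0.01 * 6.44 = 0.0644

0.0644


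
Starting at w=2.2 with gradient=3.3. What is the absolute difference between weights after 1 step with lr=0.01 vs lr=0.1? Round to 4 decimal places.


With lr=0.01: w_new = 2.2 - 0.01 * 3.3 = 2.167
With lr=0.1: w_new = 2.2 - 0.1 * 3.3 = 1.87
Absolute difference = |2.167 - 1.87|
= 0.2970

0.2970


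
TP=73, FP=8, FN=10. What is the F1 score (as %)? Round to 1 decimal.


Precision = TP / (TP + FP) = 73 / 81 = 0.9012
Recall = TP / (TP + FN) = 73 / 83 = 0.8795
F1 = 2 * P * R / (P + R)
= 2 * 0.9012 * 0.8795 / (0.9012 + 0.8795)
= 1.5853 / 1.7808
= 0.8902
As percentage: 89.0%

89.0


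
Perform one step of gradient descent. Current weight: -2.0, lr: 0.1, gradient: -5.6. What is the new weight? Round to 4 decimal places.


w_new = w_old - lr * gradient
= -2.0 - 0.1 * -5.6
= -2.0 - (-0.56)
= -1.4400

-1.4400


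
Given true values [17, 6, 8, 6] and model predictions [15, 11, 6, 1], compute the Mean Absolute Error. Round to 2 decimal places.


Absolute errors: [2, 5, 2, 5]
Sum of absolute errors = 14
MAE = 14 / 4 = 3.50

3.50


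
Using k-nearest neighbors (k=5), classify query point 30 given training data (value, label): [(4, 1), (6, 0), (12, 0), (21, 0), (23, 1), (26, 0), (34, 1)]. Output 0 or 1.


Distances from query 30:
Point 26 (class 0): distance = 4
Point 34 (class 1): distance = 4
Point 23 (class 1): distance = 7
Point 21 (class 0): distance = 9
Point 12 (class 0): distance = 18
K=5 nearest neighbors: classes = [0, 1, 1, 0, 0]
Votes for class 1: 2 / 5
Majority vote => class 0

0


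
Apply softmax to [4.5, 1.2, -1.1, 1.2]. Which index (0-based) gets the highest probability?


Softmax is a monotonic transformation, so it preserves the argmax.
We need to find the index of the maximum logit.
Index 0: 4.5
Index 1: 1.2
Index 2: -1.1
Index 3: 1.2
Maximum logit = 4.5 at index 0

0


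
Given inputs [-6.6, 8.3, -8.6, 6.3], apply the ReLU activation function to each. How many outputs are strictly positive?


ReLU(x) = max(0, x) for each element:
ReLU(-6.6) = 0
ReLU(8.3) = 8.3
ReLU(-8.6) = 0
ReLU(6.3) = 6.3
Active neurons (>0): 2

2


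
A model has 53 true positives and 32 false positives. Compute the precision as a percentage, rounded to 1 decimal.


Precision = TP / (TP + FP) * 100
= 53 / (53 + 32)
= 53 / 85
= 0.6235
= 62.4%

62.4


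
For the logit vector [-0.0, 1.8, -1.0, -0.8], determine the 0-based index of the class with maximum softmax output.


Softmax is a monotonic transformation, so it preserves the argmax.
We need to find the index of the maximum logit.
Index 0: -0.0
Index 1: 1.8
Index 2: -1.0
Index 3: -0.8
Maximum logit = 1.8 at index 1

1


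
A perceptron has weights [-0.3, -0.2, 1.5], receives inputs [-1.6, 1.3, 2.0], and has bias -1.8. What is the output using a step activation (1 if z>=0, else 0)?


z = w . x + b
= -0.3*-1.6 + -0.2*1.3 + 1.5*2.0 + -1.8
= 0.48 + -0.26 + 3.0 + -1.8
= 3.22 + -1.8
= 1.42
Since z = 1.42 >= 0, output = 1

1


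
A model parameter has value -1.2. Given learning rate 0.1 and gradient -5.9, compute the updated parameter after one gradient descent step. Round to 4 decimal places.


w_new = w_old - lr * gradient
= -1.2 - 0.1 * -5.9
= -1.2 - (-0.59)
= -0.6100

-0.6100


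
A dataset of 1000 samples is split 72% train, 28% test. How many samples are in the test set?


Train samples = 1000 * 72% = 720
Test samples = 1000 - 720
= 280

280


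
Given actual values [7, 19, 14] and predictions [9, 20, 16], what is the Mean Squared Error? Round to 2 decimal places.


Differences: [-2, -1, -2]
Squared errors: [4, 1, 4]
Sum of squared errors = 9
MSE = 9 / 3 = 3.00

3.00


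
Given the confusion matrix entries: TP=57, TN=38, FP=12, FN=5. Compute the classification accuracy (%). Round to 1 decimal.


Accuracy = (TP + TN) / (TP + TN + FP + FN) * 100
= (57 + 38) / (57 + 38 + 12 + 5)
= 95 / 112
= 0.8482
= 84.8%

84.8


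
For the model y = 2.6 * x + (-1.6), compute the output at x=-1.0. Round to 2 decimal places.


y = 2.6 * -1.0 + (-1.6)
= -2.6 + (-1.6)
= -4.20

-4.20


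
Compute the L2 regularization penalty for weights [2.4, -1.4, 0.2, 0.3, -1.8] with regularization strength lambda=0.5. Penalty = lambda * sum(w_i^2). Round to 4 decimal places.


Squaring each weight:
2.4^2 = 5.76
(-1.4)^2 = 1.96
0.2^2 = 0.04
0.3^2 = 0.09
(-1.8)^2 = 3.24
Sum of squares = 11.09
Penalty = 0.5 * 11.09 = 5.5450

5.5450


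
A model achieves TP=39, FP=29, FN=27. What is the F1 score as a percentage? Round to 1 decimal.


Precision = TP / (TP + FP) = 39 / 68 = 0.5735
Recall = TP / (TP + FN) = 39 / 66 = 0.5909
F1 = 2 * P * R / (P + R)
= 2 * 0.5735 * 0.5909 / (0.5735 + 0.5909)
= 0.6778 / 1.1644
= 0.5821
As percentage: 58.2%

58.2


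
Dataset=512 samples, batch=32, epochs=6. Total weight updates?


Iterations per epoch = 512 / 32 = 16
Total updates = iterations_per_epoch * epochs
= 16 * 6
= 96

96


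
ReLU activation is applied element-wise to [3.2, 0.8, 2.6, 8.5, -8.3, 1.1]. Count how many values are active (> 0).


ReLU(x) = max(0, x) for each element:
ReLU(3.2) = 3.2
ReLU(0.8) = 0.8
ReLU(2.6) = 2.6
ReLU(8.5) = 8.5
ReLU(-8.3) = 0
ReLU(1.1) = 1.1
Active neurons (>0): 5

5


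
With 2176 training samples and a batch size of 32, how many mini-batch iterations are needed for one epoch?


Iterations per epoch = dataset_size / batch_size
= 2176 / 32
= 68

68


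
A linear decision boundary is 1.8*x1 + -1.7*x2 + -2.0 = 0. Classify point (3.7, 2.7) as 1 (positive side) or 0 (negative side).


Compute 1.8 * 3.7 + -1.7 * 2.7 + -2.0
= 6.66 + -4.59 + -2.0
= 0.07
Since 0.07 >= 0, the point is on the positive side.

1


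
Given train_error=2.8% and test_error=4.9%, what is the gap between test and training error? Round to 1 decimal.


Generalization gap = test_error - train_error
= 4.9 - 2.8
= 2.1%
A moderate gap.

2.1


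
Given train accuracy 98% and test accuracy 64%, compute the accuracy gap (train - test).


Gap = train_accuracy - test_accuracy
= 98 - 64
= 34%
This large gap strongly indicates overfitting.

34


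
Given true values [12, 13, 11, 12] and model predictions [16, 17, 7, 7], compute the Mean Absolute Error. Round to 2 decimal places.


Absolute errors: [4, 4, 4, 5]
Sum of absolute errors = 17
MAE = 17 / 4 = 4.25

4.25


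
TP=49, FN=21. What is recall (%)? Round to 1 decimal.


Recall = TP / (TP + FN) * 100
= 49 / (49 + 21)
= 49 / 70
= 0.7
= 70.0%

70.0


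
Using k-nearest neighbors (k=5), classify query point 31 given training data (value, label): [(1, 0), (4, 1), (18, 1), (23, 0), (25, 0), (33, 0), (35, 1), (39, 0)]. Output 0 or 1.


Distances from query 31:
Point 33 (class 0): distance = 2
Point 35 (class 1): distance = 4
Point 25 (class 0): distance = 6
Point 23 (class 0): distance = 8
Point 39 (class 0): distance = 8
K=5 nearest neighbors: classes = [0, 1, 0, 0, 0]
Votes for class 1: 1 / 5
Majority vote => class 0

0


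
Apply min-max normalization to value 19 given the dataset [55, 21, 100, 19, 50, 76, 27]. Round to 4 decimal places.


Min = 19, Max = 100
Range = 100 - 19 = 81
Scaled = (x - min) / (max - min)
= (19 - 19) / 81
= 0 / 81
= 0.0000

0.0000


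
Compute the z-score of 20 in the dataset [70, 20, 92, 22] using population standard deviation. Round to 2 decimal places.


Mean = (70 + 20 + 92 + 22) / 4 = 51.0
Variance = sum((x_i - mean)^2) / n = 961.0
Std = sqrt(961.0) = 31.0
Z = (x - mean) / std
= (20 - 51.0) / 31.0
= -31.0 / 31.0
= -1.00

-1.00


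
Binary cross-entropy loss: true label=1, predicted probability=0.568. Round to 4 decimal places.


For y=1: Loss = -log(p)
= -log(0.568)
= -(-0.5656)
= 0.5656

0.5656


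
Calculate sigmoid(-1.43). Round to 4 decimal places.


sigmoid(z) = 1 / (1 + exp(-z))
exp(-(-1.43)) = exp(1.43) = 4.1787
1 + 4.1787 = 5.1787
1 / 5.1787 = 0.1931

0.1931


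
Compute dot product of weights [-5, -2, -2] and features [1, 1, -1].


Element-wise products:
-5 * 1 = -5
-2 * 1 = -2
-2 * -1 = 2
Sum = -5 + -2 + 2
= -5

-5


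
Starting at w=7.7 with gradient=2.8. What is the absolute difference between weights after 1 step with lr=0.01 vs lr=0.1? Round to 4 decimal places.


With lr=0.01: w_new = 7.7 - 0.01 * 2.8 = 7.672
With lr=0.1: w_new = 7.7 - 0.1 * 2.8 = 7.42
Absolute difference = |7.672 - 7.42|
= 0.2520

0.2520


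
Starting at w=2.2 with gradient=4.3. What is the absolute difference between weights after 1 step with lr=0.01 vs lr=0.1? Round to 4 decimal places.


With lr=0.01: w_new = 2.2 - 0.01 * 4.3 = 2.157
With lr=0.1: w_new = 2.2 - 0.1 * 4.3 = 1.77
Absolute difference = |2.157 - 1.77|
= 0.3870

0.3870


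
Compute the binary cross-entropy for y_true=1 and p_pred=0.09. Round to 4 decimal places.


For y=1: Loss = -log(p)
= -log(0.09)
= -(-2.4079)
= 2.4079

2.4079


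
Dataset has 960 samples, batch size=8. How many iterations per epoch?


Iterations per epoch = dataset_size / batch_size
= 960 / 8
= 120

120


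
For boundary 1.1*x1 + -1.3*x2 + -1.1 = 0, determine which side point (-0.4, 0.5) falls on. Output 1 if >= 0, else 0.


Compute 1.1 * -0.4 + -1.3 * 0.5 + -1.1
= -0.44 + -0.65 + -1.1
= -2.19
Since -2.19 < 0, the point is on the negative side.

0


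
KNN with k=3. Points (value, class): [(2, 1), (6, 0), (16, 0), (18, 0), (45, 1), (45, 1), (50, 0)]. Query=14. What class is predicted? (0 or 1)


Distances from query 14:
Point 16 (class 0): distance = 2
Point 18 (class 0): distance = 4
Point 6 (class 0): distance = 8
K=3 nearest neighbors: classes = [0, 0, 0]
Votes for class 1: 0 / 3
Majority vote => class 0

0


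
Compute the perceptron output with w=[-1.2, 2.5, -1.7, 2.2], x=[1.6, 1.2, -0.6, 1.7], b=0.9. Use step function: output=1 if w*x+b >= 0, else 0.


z = w . x + b
= -1.2*1.6 + 2.5*1.2 + -1.7*-0.6 + 2.2*1.7 + 0.9
= -1.92 + 3.0 + 1.02 + 3.74 + 0.9
= 5.84 + 0.9
= 6.74
Since z = 6.74 >= 0, output = 1

1


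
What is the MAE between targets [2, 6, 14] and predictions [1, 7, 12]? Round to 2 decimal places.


Absolute errors: [1, 1, 2]
Sum of absolute errors = 4
MAE = 4 / 3 = 1.33

1.33


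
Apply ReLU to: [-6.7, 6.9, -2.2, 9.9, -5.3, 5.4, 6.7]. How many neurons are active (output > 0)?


ReLU(x) = max(0, x) for each element:
ReLU(-6.7) = 0
ReLU(6.9) = 6.9
ReLU(-2.2) = 0
ReLU(9.9) = 9.9
ReLU(-5.3) = 0
ReLU(5.4) = 5.4
ReLU(6.7) = 6.7
Active neurons (>0): 4

4


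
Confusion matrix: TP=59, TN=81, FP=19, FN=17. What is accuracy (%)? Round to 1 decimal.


Accuracy = (TP + TN) / (TP + TN + FP + FN) * 100
= (59 + 81) / (59 + 81 + 19 + 17)
= 140 / 176
= 0.7955
= 79.5%

79.5


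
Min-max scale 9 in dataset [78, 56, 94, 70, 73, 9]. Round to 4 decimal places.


Min = 9, Max = 94
Range = 94 - 9 = 85
Scaled = (x - min) / (max - min)
= (9 - 9) / 85
= 0 / 85
= 0.0000

0.0000


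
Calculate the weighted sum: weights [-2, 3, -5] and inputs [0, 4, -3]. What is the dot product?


Element-wise products:
-2 * 0 = 0
3 * 4 = 12
-5 * -3 = 15
Sum = 0 + 12 + 15
= 27

27


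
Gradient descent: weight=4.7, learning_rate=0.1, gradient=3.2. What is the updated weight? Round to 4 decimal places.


w_new = w_old - lr * gradient
= 4.7 - 0.1 * 3.2
= 4.7 - (0.32)
= 4.3800

4.3800


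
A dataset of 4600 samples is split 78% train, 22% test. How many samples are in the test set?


Train samples = 4600 * 78% = 3588
Test samples = 4600 - 3588
= 1012

1012


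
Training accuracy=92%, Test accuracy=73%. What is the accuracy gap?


Gap = train_accuracy - test_accuracy
= 92 - 73
= 19%
This gap suggests the model is overfitting.

19


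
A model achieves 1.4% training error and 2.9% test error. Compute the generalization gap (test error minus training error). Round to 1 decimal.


Generalization gap = test_error - train_error
= 2.9 - 1.4
= 1.5%
A small gap suggests good generalization.

1.5


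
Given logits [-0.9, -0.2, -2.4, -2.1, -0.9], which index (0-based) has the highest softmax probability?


Softmax is a monotonic transformation, so it preserves the argmax.
We need to find the index of the maximum logit.
Index 0: -0.9
Index 1: -0.2
Index 2: -2.4
Index 3: -2.1
Index 4: -0.9
Maximum logit = -0.2 at index 1

1


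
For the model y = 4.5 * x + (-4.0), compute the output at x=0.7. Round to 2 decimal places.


y = 4.5 * 0.7 + (-4.0)
= 3.15 + (-4.0)
= -0.85

-0.85


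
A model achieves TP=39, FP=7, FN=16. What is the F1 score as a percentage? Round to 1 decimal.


Precision = TP / (TP + FP) = 39 / 46 = 0.8478
Recall = TP / (TP + FN) = 39 / 55 = 0.7091
F1 = 2 * P * R / (P + R)
= 2 * 0.8478 * 0.7091 / (0.8478 + 0.7091)
= 1.2024 / 1.5569
= 0.7723
As percentage: 77.2%

77.2


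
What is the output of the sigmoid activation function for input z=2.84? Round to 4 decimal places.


sigmoid(z) = 1 / (1 + exp(-z))
exp(-(2.84)) = exp(-2.84) = 0.0584
1 + 0.0584 = 1.0584
1 / 1.0584 = 0.9448

0.9448


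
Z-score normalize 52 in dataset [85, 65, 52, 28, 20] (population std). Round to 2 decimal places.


Mean = (85 + 65 + 52 + 28 + 20) / 5 = 50.0
Variance = sum((x_i - mean)^2) / n = 567.6
Std = sqrt(567.6) = 23.8244
Z = (x - mean) / std
= (52 - 50.0) / 23.8244
= 2.0 / 23.8244
= 0.08

0.08


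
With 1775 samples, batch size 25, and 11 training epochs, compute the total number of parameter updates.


Iterations per epoch = 1775 / 25 = 71
Total updates = iterations_per_epoch * epochs
= 71 * 11
= 781

781


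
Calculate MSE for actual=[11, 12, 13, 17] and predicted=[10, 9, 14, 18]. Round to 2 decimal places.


Differences: [1, 3, -1, -1]
Squared errors: [1, 9, 1, 1]
Sum of squared errors = 12
MSE = 12 / 4 = 3.00

3.00


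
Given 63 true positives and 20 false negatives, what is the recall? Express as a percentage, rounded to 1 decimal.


Recall = TP / (TP + FN) * 100
= 63 / (63 + 20)
= 63 / 83
= 0.759
= 75.9%

75.9


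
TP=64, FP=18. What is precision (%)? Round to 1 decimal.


Precision = TP / (TP + FP) * 100
= 64 / (64 + 18)
= 64 / 82
= 0.7805
= 78.0%

78.0


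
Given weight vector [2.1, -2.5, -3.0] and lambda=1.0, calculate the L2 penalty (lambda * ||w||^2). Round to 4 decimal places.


Squaring each weight:
2.1^2 = 4.41
(-2.5)^2 = 6.25
(-3.0)^2 = 9.0
Sum of squares = 19.66
Penalty = 1.0 * 19.66 = 19.6600

19.6600


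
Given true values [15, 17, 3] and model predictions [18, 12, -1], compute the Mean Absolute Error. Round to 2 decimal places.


Absolute errors: [3, 5, 4]
Sum of absolute errors = 12
MAE = 12 / 3 = 4.00

4.00


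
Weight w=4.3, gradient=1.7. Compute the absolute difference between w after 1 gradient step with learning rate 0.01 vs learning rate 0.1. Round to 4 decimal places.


With lr=0.01: w_new = 4.3 - 0.01 * 1.7 = 4.283
With lr=0.1: w_new = 4.3 - 0.1 * 1.7 = 4.13
Absolute difference = |4.283 - 4.13|
= 0.1530

0.1530


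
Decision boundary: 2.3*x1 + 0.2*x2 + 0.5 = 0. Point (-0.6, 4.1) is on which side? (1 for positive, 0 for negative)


Compute 2.3 * -0.6 + 0.2 * 4.1 + 0.5
= -1.38 + 0.82 + 0.5
= -0.06
Since -0.06 < 0, the point is on the negative side.

0


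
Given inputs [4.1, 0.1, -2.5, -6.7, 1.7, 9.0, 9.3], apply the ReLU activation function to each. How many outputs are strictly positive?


ReLU(x) = max(0, x) for each element:
ReLU(4.1) = 4.1
ReLU(0.1) = 0.1
ReLU(-2.5) = 0
ReLU(-6.7) = 0
ReLU(1.7) = 1.7
ReLU(9.0) = 9.0
ReLU(9.3) = 9.3
Active neurons (>0): 5

5


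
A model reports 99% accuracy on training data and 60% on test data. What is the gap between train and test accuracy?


Gap = train_accuracy - test_accuracy
= 99 - 60
= 39%
This large gap strongly indicates overfitting.

39


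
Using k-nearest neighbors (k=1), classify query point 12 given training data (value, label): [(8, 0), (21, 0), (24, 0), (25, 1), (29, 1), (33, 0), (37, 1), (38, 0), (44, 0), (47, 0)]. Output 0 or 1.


Distances from query 12:
Point 8 (class 0): distance = 4
K=1 nearest neighbors: classes = [0]
Votes for class 1: 0 / 1
Majority vote => class 0

0


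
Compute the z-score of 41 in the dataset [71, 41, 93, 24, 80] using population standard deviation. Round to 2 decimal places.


Mean = (71 + 41 + 93 + 24 + 80) / 5 = 61.8
Variance = sum((x_i - mean)^2) / n = 650.16
Std = sqrt(650.16) = 25.4982
Z = (x - mean) / std
= (41 - 61.8) / 25.4982
= -20.8 / 25.4982
= -0.82

-0.82


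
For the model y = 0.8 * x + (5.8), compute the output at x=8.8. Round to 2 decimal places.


y = 0.8 * 8.8 + (5.8)
= 7.04 + (5.8)
= 12.84

12.84


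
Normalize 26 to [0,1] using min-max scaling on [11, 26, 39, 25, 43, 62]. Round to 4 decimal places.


Min = 11, Max = 62
Range = 62 - 11 = 51
Scaled = (x - min) / (max - min)
= (26 - 11) / 51
= 15 / 51
= 0.2941

0.2941


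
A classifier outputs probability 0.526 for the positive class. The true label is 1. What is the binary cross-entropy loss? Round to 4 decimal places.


For y=1: Loss = -log(p)
= -log(0.526)
= -(-0.6425)
= 0.6425

0.6425


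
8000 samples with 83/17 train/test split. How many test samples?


Train samples = 8000 * 83% = 6640
Test samples = 8000 - 6640
= 1360

1360


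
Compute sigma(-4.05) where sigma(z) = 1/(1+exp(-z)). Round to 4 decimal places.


sigmoid(z) = 1 / (1 + exp(-z))
exp(-(-4.05)) = exp(4.05) = 57.3975
1 + 57.3975 = 58.3975
1 / 58.3975 = 0.0171

0.0171


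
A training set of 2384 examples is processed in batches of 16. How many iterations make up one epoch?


Iterations per epoch = dataset_size / batch_size
= 2384 / 16
= 149

149


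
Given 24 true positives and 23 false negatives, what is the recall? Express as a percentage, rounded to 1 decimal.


Recall = TP / (TP + FN) * 100
= 24 / (24 + 23)
= 24 / 47
= 0.5106
= 51.1%

51.1


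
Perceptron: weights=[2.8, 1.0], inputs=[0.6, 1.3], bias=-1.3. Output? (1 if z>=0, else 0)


z = w . x + b
= 2.8*0.6 + 1.0*1.3 + -1.3
= 1.68 + 1.3 + -1.3
= 2.98 + -1.3
= 1.68
Since z = 1.68 >= 0, output = 1

1


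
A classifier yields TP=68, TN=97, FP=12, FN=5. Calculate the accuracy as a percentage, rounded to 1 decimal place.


Accuracy = (TP + TN) / (TP + TN + FP + FN) * 100
= (68 + 97) / (68 + 97 + 12 + 5)
= 165 / 182
= 0.9066
= 90.7%

90.7


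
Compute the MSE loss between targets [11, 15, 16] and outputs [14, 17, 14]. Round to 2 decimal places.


Differences: [-3, -2, 2]
Squared errors: [9, 4, 4]
Sum of squared errors = 17
MSE = 17 / 3 = 5.67

5.67


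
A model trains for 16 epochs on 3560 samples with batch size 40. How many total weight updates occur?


Iterations per epoch = 3560 / 40 = 89
Total updates = iterations_per_epoch * epochs
= 89 * 16
= 1424

1424


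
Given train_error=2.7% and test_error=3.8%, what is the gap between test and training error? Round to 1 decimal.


Generalization gap = test_error - train_error
= 3.8 - 2.7
= 1.1%
A small gap suggests good generalization.

1.1


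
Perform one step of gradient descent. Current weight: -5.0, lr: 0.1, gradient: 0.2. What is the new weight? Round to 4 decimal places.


w_new = w_old - lr * gradient
= -5.0 - 0.1 * 0.2
= -5.0 - (0.02)
= -5.0200

-5.0200


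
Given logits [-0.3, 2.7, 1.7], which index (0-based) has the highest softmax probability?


Softmax is a monotonic transformation, so it preserves the argmax.
We need to find the index of the maximum logit.
Index 0: -0.3
Index 1: 2.7
Index 2: 1.7
Maximum logit = 2.7 at index 1

1


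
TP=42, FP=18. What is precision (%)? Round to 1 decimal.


Precision = TP / (TP + FP) * 100
= 42 / (42 + 18)
= 42 / 60
= 0.7
= 70.0%

70.0


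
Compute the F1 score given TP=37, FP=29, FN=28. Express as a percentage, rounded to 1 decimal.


Precision = TP / (TP + FP) = 37 / 66 = 0.5606
Recall = TP / (TP + FN) = 37 / 65 = 0.5692
F1 = 2 * P * R / (P + R)
= 2 * 0.5606 * 0.5692 / (0.5606 + 0.5692)
= 0.6382 / 1.1298
= 0.5649
As percentage: 56.5%

56.5


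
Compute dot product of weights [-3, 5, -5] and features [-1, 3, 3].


Element-wise products:
-3 * -1 = 3
5 * 3 = 15
-5 * 3 = -15
Sum = 3 + 15 + -15
= 3

3


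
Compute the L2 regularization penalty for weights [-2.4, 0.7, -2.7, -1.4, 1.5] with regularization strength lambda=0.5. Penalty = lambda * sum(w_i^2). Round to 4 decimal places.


Squaring each weight:
(-2.4)^2 = 5.76
0.7^2 = 0.49
(-2.7)^2 = 7.29
(-1.4)^2 = 1.96
1.5^2 = 2.25
Sum of squares = 17.75
Penalty = 0.5 * 17.75 = 8.8750

8.8750


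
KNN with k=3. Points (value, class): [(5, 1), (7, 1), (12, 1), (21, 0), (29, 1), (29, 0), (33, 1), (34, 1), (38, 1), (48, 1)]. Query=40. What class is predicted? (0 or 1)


Distances from query 40:
Point 38 (class 1): distance = 2
Point 34 (class 1): distance = 6
Point 33 (class 1): distance = 7
K=3 nearest neighbors: classes = [1, 1, 1]
Votes for class 1: 3 / 3
Majority vote => class 1

1


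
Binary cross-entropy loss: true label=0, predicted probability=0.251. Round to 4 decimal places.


For y=0: Loss = -log(1-p)
= -log(1 - 0.251)
= -log(0.749)
= -(-0.289)
= 0.2890

0.2890


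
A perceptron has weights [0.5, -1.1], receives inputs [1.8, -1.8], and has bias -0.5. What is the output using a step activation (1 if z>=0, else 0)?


z = w . x + b
= 0.5*1.8 + -1.1*-1.8 + -0.5
= 0.9 + 1.98 + -0.5
= 2.88 + -0.5
= 2.38
Since z = 2.38 >= 0, output = 1

1
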